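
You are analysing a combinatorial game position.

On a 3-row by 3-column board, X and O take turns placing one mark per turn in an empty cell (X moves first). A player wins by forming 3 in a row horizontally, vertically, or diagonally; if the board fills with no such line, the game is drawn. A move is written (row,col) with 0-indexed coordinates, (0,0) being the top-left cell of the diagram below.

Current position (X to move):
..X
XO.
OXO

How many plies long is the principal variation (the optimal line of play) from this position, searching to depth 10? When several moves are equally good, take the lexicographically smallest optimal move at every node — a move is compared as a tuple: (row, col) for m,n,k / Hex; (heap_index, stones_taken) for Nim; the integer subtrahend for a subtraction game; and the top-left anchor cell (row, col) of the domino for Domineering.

PV length from [..X/XO./OXO]: 3 plies

[..X/XO./OXO] X move#1: (0,0):+0/X.X/XO./OXO*, (0,1):-1/.XX/XO./OXO, (1,2):-1/..X/XOX/OXO
[X.X/XO./OXO] O move#2: (0,1):+0/XOX/XO./OXO*, (1,2):-1/X.X/XOO/OXO
[XOX/XO./OXO] X move#3: (1,2):+0/XOX/XOX/OXO*
[XOX/XOX/OXO] end (terminal +0, O#4); searched ..X/XO./OXO to 10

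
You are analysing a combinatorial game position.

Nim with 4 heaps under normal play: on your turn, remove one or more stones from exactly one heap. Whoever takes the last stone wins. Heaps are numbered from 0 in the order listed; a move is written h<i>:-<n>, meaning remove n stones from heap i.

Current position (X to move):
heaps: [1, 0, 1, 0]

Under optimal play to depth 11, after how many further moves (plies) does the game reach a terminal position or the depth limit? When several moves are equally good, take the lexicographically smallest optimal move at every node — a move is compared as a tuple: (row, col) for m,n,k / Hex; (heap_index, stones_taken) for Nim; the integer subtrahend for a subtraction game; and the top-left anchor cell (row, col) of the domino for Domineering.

[(1,0,1,0)] X move#1: h0:-1:-1/(0,0,1,0)*, h2:-1:-1/(1,0,0,0)
[(0,0,1,0)] O move#2: h2:-1:+1/(0,0,0,0)*
[(0,0,0,0)] end (terminal -1, X#3); searched (1,0,1,0) to 11

PV length from [(1,0,1,0)]: 2 plies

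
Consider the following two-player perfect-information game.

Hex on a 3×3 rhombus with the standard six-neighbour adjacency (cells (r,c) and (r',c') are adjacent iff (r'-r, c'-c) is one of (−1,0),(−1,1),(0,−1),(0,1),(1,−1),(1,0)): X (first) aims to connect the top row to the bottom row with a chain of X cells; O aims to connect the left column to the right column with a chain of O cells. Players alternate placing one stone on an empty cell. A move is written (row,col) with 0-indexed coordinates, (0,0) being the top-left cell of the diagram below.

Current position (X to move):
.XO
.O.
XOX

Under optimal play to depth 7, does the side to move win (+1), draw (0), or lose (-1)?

[.XO/.O./XOX] X move#1: (0,0):-1/XXO/.O./XOX, (1,0):+1/.XO/XO./XOX*, (1,2):-1/.XO/.OX/XOX
[.XO/XO./XOX] end (terminal -1, O#2); searched .XO/.O./XOX to 7

value(.XO/.O./XOX, X) = +1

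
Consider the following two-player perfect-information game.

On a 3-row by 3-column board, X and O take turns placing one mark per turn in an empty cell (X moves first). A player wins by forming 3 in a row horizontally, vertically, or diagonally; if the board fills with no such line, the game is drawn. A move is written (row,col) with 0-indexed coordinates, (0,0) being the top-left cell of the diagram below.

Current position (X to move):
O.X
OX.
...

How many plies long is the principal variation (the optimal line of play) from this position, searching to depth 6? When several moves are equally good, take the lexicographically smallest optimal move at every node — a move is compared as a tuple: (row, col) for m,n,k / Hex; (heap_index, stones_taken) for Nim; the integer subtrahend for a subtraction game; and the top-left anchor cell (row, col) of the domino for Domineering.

[O.X/OX./...] X move#1: (0,1):-1/OXX/OX./..., (1,2):-1/O.X/OXX/..., (2,0):+1/O.X/OX./X..*, (2,1):-1/O.X/OX./.X., (2,2):-1/O.X/OX./..X
[O.X/OX./X..] end (terminal -1, O#2); searched O.X/OX./... to 6

PV length from [O.X/OX./...]: 1 ply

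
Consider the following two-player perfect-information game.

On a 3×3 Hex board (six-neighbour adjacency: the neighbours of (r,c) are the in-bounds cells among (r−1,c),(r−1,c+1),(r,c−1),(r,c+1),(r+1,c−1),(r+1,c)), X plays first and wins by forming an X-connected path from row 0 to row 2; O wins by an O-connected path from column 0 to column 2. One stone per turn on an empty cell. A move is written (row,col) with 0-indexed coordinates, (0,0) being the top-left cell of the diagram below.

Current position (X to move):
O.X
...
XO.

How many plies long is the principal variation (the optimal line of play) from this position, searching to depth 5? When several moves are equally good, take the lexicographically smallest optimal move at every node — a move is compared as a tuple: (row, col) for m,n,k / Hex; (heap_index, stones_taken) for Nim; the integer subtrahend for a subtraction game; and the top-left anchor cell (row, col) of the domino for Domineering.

[O.X/.../XO.] X move#1: (0,1):+1/OXX/.../XO.*, (1,0):+1/O.X/X../XO., (1,1):+1/O.X/.X./XO., (1,2):+1/O.X/..X/XO., (2,2):+1/O.X/.../XOX
[OXX/.../XO.] O move#2: (1,0):-1/OXX/O../XO.*, (1,1):-1/OXX/.O./XO., (1,2):-1/OXX/..O/XO., (2,2):-1/OXX/.../XOO
[OXX/O../XO.] X move#3: (1,1):+1/OXX/OX./XO.*, (1,2):+1/OXX/O.X/XO., (2,2):+1/OXX/O../XOX
[OXX/OX./XO.] end (terminal -1, O#4); searched O.X/.../XO. to 5

PV length from [O.X/.../XO.]: 3 plies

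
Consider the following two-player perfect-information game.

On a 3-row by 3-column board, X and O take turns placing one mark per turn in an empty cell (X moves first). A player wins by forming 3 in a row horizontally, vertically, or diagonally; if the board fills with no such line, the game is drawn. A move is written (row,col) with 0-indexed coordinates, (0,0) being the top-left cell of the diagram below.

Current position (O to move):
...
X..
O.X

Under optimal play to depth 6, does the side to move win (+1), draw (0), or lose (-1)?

ply 1, O at .../X../O.X | (0,0)=-1→O../X../O.X; (0,1)=-1→.O./X../O.X; (0,2)=-1→..O/X../O.X; (1,1)=+0→.../XO./O.X*; (1,2)=+0→.../X.O/O.X; (2,1)=-1→.../X../OOX
ply 2, X at .../XO./O.X | (0,0)=-1→X../XO./O.X; (0,1)=-1→.X./XO./O.X; (0,2)=+0→..X/XO./O.X*; (1,2)=-1→.../XOX/O.X; (2,1)=-1→.../XO./OXX
ply 3, O at ..X/XO./O.X | (0,0)=-1→O.X/XO./O.X; (0,1)=-1→.OX/XO./O.X; (1,2)=+0→..X/XOO/O.X*; (2,1)=-1→..X/XO./OOX
ply 4, X at ..X/XOO/O.X | (0,0)=+0→X.X/XOO/O.X*; (0,1)=+0→.XX/XOO/O.X; (2,1)=+0→..X/XOO/OXX
ply 5, O at X.X/XOO/O.X | (0,1)=+0→XOX/XOO/O.X*; (2,1)=-1→X.X/XOO/OOX
ply 6, X at XOX/XOO/O.X | (2,1)=+0→XOX/XOO/OXX*
ply 7: XOX/XOO/OXX is terminal +0 (O); from .../X../O.X depth 6

value(.../X../O.X, O) = 0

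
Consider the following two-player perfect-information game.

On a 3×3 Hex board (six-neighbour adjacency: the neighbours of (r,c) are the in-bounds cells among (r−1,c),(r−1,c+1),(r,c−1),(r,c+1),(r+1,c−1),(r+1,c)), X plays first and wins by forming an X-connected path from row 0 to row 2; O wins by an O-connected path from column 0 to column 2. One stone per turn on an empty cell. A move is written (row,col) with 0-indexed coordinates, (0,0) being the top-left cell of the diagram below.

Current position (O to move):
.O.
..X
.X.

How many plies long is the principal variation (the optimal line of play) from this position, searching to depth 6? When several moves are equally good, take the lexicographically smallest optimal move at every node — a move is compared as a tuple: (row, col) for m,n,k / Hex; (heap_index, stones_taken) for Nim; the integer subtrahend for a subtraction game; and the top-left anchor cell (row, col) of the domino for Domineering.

ply 1, O at .O./..X/.X. | (0,0)=-1→OO./..X/.X.; (0,2)=+1→.OO/..X/.X.*; (1,0)=-1→.O./O.X/.X.; (1,1)=-1→.O./.OX/.X.; (2,0)=-1→.O./..X/OX.; (2,2)=-1→.O./..X/.XO
ply 2, X at .OO/..X/.X. | (0,0)=-1→XOO/..X/.X.*; (1,0)=-1→.OO/X.X/.X.; (1,1)=-1→.OO/.XX/.X.; (2,0)=-1→.OO/..X/XX.; (2,2)=-1→.OO/..X/.XX
ply 3, O at XOO/..X/.X. | (1,0)=+1→XOO/O.X/.X.*; (1,1)=+1→XOO/.OX/.X.; (2,0)=+1→XOO/..X/OX.; (2,2)=-1→XOO/..X/.XO
ply 4: XOO/O.X/.X. is terminal -1 (X); from .O./..X/.X. depth 6

PV length from [.O./..X/.X.]: 3 plies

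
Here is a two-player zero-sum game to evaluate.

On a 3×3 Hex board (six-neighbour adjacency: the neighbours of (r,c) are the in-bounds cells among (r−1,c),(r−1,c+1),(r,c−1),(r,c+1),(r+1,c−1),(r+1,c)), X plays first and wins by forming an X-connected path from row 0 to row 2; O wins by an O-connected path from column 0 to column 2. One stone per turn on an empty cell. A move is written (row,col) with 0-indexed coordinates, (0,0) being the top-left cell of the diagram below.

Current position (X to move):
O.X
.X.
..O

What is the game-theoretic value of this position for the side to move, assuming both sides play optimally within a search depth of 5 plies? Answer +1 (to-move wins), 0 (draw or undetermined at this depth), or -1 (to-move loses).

p1 X@[O.X/.X./..O]: (0,1)[OXX/.X./..O]+1* (1,0)[O.X/XX./..O]+1 (1,2)[O.X/.XX/..O]+1 (2,0)[O.X/.X./X.O]+1 (2,1)[O.X/.X./.XO]+1
p2 O@[OXX/.X./..O]: (1,0)[OXX/OX./..O]-1* (1,2)[OXX/.XO/..O]-1 (2,0)[OXX/.X./O.O]-1 (2,1)[OXX/.X./.OO]-1
p3 X@[OXX/OX./..O]: (1,2)[OXX/OXX/..O]+1* (2,0)[OXX/OX./X.O]+1 (2,1)[OXX/OX./.XO]+1
p4 O@[OXX/OXX/..O]: (2,0)[OXX/OXX/O.O]-1* (2,1)[OXX/OXX/.OO]-1
p5 X@[OXX/OXX/O.O]: (2,1)[OXX/OXX/OXO]+1*
p6 O@[OXX/OXX/OXO] terminal -1; root [O.X/.X./..O] d5

value(O.X/.X./..O, X) = +1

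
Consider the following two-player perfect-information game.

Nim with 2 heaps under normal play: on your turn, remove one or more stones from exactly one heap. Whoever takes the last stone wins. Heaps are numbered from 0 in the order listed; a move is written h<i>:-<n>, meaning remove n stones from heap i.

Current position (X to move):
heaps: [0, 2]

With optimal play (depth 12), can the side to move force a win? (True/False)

X winning at [(0,2)]: True

p1 X@[(0,2)]: h1:-1[(0,1)]-1 h1:-2[(0,0)]+1*
p2 O@[(0,0)] terminal -1; root [(0,2)] d12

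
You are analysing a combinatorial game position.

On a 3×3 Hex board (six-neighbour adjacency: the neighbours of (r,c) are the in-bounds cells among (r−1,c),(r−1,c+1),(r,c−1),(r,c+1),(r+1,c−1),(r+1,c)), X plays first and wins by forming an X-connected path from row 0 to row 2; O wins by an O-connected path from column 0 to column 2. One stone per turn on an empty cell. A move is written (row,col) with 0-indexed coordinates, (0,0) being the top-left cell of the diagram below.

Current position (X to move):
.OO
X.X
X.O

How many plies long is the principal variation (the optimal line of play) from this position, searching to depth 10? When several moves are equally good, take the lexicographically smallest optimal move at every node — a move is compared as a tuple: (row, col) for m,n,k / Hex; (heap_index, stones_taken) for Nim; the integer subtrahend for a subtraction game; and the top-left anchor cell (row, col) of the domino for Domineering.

PV length from [.OO/X.X/X.O]: 1 ply

ply 1, X at .OO/X.X/X.O | (0,0)=+1→XOO/X.X/X.O*; (1,1)=-1→.OO/XXX/X.O; (2,1)=-1→.OO/X.X/XXO
ply 2: XOO/X.X/X.O is terminal -1 (O); from .OO/X.X/X.O depth 10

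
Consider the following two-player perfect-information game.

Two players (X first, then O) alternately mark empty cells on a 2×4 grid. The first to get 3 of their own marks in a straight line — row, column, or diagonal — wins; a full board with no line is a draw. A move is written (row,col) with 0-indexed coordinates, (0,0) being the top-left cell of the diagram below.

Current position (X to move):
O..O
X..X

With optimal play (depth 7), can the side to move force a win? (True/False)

p1 X@[O..O/X..X]: (0,1)[OX.O/X..X]+0* (0,2)[O.XO/X..X]+0 (1,1)[O..O/XX.X]+0 (1,2)[O..O/X.XX]+0
p2 O@[OX.O/X..X]: (0,2)[OXOO/X..X]+0* (1,1)[OX.O/XO.X]+0 (1,2)[OX.O/X.OX]+0
p3 X@[OXOO/X..X]: (1,1)[OXOO/XX.X]+0* (1,2)[OXOO/X.XX]+0
p4 O@[OXOO/XX.X]: (1,2)[OXOO/XXOX]+0*
p5 X@[OXOO/XXOX] terminal +0; root [O..O/X..X] d7

X winning at [O..O/X..X]: False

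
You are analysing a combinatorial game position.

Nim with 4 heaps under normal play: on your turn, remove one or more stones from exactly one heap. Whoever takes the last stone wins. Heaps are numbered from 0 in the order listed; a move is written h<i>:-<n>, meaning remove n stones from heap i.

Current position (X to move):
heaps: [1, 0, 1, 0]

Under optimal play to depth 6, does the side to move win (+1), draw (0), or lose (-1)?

p1 X@[(1,0,1,0)]: h0:-1[(0,0,1,0)]-1* h2:-1[(1,0,0,0)]-1
p2 O@[(0,0,1,0)]: h2:-1[(0,0,0,0)]+1*
p3 X@[(0,0,0,0)] terminal -1; root [(1,0,1,0)] d6

value((1,0,1,0), X) = -1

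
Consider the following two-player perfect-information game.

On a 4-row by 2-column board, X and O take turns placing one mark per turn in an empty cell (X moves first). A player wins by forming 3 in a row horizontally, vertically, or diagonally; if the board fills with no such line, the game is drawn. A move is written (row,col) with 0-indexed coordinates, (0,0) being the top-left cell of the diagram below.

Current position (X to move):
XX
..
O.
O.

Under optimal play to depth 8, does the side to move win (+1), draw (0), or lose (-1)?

p1 X@[XX/../O./O.]: (1,0)[XX/X./O./O.]+0* (1,1)[XX/.X/O./O.]-1 (2,1)[XX/../OX/O.]-1 (3,1)[XX/../O./OX]-1
p2 O@[XX/X./O./O.]: (1,1)[XX/XO/O./O.]+0* (2,1)[XX/X./OO/O.]+0 (3,1)[XX/X./O./OO]+0
p3 X@[XX/XO/O./O.]: (2,1)[XX/XO/OX/O.]+0* (3,1)[XX/XO/O./OX]+0
p4 O@[XX/XO/OX/O.]: (3,1)[XX/XO/OX/OO]+0*
p5 X@[XX/XO/OX/OO] terminal +0; root [XX/../O./O.] d8

value(XX/../O./O., X) = 0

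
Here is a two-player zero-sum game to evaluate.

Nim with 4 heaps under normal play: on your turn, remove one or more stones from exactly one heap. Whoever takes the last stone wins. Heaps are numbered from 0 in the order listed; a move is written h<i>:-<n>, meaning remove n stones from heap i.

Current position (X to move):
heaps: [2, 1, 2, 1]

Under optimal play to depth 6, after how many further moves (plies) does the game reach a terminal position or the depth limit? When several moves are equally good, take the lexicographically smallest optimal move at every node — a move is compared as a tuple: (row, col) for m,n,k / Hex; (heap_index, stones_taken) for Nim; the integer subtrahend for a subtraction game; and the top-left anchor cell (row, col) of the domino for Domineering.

PV length from [(2,1,2,1)]: 6 plies

p1 X@[(2,1,2,1)]: h0:-1[(1,1,2,1)]-1* h0:-2[(0,1,2,1)]-1 h1:-1[(2,0,2,1)]-1 h2:-1[(2,1,1,1)]-1 h2:-2[(2,1,0,1)]-1 h3:-1[(2,1,2,0)]-1
p2 O@[(1,1,2,1)]: h0:-1[(0,1,2,1)]-1 h1:-1[(1,0,2,1)]-1 h2:-1[(1,1,1,1)]+1* h2:-2[(1,1,0,1)]-1 h3:-1[(1,1,2,0)]-1
p3 X@[(1,1,1,1)]: h0:-1[(0,1,1,1)]-1* h1:-1[(1,0,1,1)]-1 h2:-1[(1,1,0,1)]-1 h3:-1[(1,1,1,0)]-1
p4 O@[(0,1,1,1)]: h1:-1[(0,0,1,1)]+1* h2:-1[(0,1,0,1)]+1 h3:-1[(0,1,1,0)]+1
p5 X@[(0,0,1,1)]: h2:-1[(0,0,0,1)]-1* h3:-1[(0,0,1,0)]-1
p6 O@[(0,0,0,1)]: h3:-1[(0,0,0,0)]+1*
p7 X@[(0,0,0,0)] terminal -1; root [(2,1,2,1)] d6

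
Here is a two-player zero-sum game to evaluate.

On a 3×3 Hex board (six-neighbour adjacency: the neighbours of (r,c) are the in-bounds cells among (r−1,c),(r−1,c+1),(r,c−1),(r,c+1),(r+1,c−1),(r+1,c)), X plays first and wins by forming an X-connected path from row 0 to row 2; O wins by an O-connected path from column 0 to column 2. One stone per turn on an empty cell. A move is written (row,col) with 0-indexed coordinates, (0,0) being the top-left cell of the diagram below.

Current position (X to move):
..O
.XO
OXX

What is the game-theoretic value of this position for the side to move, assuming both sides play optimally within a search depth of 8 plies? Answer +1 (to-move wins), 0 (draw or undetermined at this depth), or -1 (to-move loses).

[..O/.XO/OXX] X move#1: (0,0):+1/X.O/.XO/OXX*, (0,1):+1/.XO/.XO/OXX, (1,0):+1/..O/XXO/OXX
[X.O/.XO/OXX] O move#2: (0,1):-1/XOO/.XO/OXX*, (1,0):-1/X.O/OXO/OXX
[XOO/.XO/OXX] X move#3: (1,0):+1/XOO/XXO/OXX*
[XOO/XXO/OXX] end (terminal -1, O#4); searched ..O/.XO/OXX to 8

value(..O/.XO/OXX, X) = +1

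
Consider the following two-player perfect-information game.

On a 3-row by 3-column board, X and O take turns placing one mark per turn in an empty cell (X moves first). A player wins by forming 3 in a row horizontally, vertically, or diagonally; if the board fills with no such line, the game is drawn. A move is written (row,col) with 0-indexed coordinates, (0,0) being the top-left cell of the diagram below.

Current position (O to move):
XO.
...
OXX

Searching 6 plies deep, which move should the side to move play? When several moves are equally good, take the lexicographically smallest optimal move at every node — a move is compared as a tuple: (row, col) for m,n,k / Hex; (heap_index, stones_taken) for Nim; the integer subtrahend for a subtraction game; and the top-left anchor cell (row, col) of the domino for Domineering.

p1 O@[XO./.../OXX]: (0,2)[XOO/.../OXX]-1 (1,0)[XO./O../OXX]-1 (1,1)[XO./.O./OXX]+0* (1,2)[XO./..O/OXX]-1
p2 X@[XO./.O./OXX]: (0,2)[XOX/.O./OXX]+0* (1,0)[XO./XO./OXX]-1 (1,2)[XO./.OX/OXX]-1
p3 O@[XOX/.O./OXX]: (1,0)[XOX/OO./OXX]-1 (1,2)[XOX/.OO/OXX]+0*
p4 X@[XOX/.OO/OXX]: (1,0)[XOX/XOO/OXX]+0*
p5 O@[XOX/XOO/OXX] terminal +0; root [XO./.../OXX] d6

O's best at [XO./.../OXX]: (1,1)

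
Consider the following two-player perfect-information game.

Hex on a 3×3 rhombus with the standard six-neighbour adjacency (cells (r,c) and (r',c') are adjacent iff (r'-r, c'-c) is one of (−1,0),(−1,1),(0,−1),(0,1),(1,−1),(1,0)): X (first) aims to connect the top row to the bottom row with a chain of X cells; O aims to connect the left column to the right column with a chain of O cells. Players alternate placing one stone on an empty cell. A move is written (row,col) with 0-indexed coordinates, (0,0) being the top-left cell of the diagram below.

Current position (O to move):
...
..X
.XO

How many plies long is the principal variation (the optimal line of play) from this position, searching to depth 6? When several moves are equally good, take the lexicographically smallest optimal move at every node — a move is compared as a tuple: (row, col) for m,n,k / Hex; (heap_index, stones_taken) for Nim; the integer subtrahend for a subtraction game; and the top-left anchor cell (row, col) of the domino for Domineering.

p1 O@[.../..X/.XO]: (0,0)[O../..X/.XO]-1* (0,1)[.O./..X/.XO]-1 (0,2)[..O/..X/.XO]-1 (1,0)[.../O.X/.XO]-1 (1,1)[.../.OX/.XO]-1 (2,0)[.../..X/OXO]-1
p2 X@[O../..X/.XO]: (0,1)[OX./..X/.XO]+1* (0,2)[O.X/..X/.XO]+1 (1,0)[O../X.X/.XO]+1 (1,1)[O../.XX/.XO]+1 (2,0)[O../..X/XXO]+1
p3 O@[OX./..X/.XO]: (0,2)[OXO/..X/.XO]-1* (1,0)[OX./O.X/.XO]-1 (1,1)[OX./.OX/.XO]-1 (2,0)[OX./..X/OXO]-1
p4 X@[OXO/..X/.XO]: (1,0)[OXO/X.X/.XO]+1* (1,1)[OXO/.XX/.XO]+1 (2,0)[OXO/..X/XXO]+1
p5 O@[OXO/X.X/.XO]: (1,1)[OXO/XOX/.XO]-1* (2,0)[OXO/X.X/OXO]-1
p6 X@[OXO/XOX/.XO]: (2,0)[OXO/XOX/XXO]+1*
p7 O@[OXO/XOX/XXO] terminal -1; root [.../..X/.XO] d6

PV length from [.../..X/.XO]: 6 plies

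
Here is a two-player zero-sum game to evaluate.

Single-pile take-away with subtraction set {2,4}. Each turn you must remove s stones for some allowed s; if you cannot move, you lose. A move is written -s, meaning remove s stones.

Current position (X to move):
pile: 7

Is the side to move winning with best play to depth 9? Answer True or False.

[7] X move#1: -2:-1/5*, -4:-1/3
[5] O move#2: -2:-1/3, -4:+1/1*
[1] end (terminal -1, X#3); searched 7 to 9

X winning at [7]: False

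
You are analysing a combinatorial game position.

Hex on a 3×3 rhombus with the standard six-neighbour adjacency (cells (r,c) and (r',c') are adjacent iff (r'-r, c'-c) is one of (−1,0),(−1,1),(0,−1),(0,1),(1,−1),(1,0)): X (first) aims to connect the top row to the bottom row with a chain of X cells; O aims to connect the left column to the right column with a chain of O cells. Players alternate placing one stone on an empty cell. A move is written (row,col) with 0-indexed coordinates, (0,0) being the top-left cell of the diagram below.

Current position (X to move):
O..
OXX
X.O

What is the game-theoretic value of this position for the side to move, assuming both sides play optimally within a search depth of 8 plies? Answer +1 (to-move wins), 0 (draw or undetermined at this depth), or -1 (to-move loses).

value(O../OXX/X.O, X) = +1

ply 1, X at O../OXX/X.O | (0,1)=+1→OX./OXX/X.O*; (0,2)=+1→O.X/OXX/X.O; (2,1)=+1→O../OXX/XXO
ply 2: OX./OXX/X.O is terminal -1 (O); from O../OXX/X.O depth 8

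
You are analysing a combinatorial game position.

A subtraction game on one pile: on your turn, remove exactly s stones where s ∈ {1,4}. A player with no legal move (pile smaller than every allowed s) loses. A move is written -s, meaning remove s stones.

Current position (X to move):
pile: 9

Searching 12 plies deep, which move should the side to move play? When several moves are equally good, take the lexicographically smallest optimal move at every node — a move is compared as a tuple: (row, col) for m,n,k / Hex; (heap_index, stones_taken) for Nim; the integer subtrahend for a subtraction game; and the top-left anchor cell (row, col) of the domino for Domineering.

X's best at [9]: -4

[9] X move#1: -1:-1/8, -4:+1/5*
[5] O move#2: -1:-1/4*, -4:-1/1
[4] X move#3: -1:-1/3, -4:+1/0*
[0] end (terminal -1, O#4); searched 9 to 12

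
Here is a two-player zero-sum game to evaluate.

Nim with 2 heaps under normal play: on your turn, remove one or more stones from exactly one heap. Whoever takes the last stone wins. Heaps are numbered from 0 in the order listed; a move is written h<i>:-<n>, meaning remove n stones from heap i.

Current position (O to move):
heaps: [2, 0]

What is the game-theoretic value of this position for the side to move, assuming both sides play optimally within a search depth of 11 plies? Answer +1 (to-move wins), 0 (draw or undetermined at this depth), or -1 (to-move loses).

value((2,0), O) = +1

ply 1, O at (2,0) | h0:-1=-1→(1,0); h0:-2=+1→(0,0)*
ply 2: (0,0) is terminal -1 (X); from (2,0) depth 11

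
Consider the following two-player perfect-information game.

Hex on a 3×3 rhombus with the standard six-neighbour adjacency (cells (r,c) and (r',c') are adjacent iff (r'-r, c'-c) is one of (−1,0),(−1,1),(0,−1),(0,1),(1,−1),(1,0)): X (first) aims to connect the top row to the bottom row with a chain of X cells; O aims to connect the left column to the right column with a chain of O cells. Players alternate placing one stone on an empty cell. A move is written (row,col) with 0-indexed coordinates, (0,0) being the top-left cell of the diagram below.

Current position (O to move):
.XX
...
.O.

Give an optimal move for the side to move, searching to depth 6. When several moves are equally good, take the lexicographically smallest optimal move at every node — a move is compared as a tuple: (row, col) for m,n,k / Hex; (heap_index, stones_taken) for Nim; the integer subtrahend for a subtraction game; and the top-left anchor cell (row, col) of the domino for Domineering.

O's best at [.XX/.../.O.]: (1,0)

[.XX/.../.O.] O move#1: (0,0):-1/OXX/.../.O., (1,0):+1/.XX/O../.O.*, (1,1):+1/.XX/.O./.O., (1,2):-1/.XX/..O/.O., (2,0):+1/.XX/.../OO., (2,2):-1/.XX/.../.OO
[.XX/O../.O.] X move#2: (0,0):-1/XXX/O../.O.*, (1,1):-1/.XX/OX./.O., (1,2):-1/.XX/O.X/.O., (2,0):-1/.XX/O../XO., (2,2):-1/.XX/O../.OX
[XXX/O../.O.] O move#3: (1,1):+1/XXX/OO./.O.*, (1,2):+1/XXX/O.O/.O., (2,0):+1/XXX/O../OO., (2,2):+1/XXX/O../.OO
[XXX/OO./.O.] X move#4: (1,2):-1/XXX/OOX/.O.*, (2,0):-1/XXX/OO./XO., (2,2):-1/XXX/OO./.OX
[XXX/OOX/.O.] O move#5: (2,0):-1/XXX/OOX/OO., (2,2):+1/XXX/OOX/.OO*
[XXX/OOX/.OO] end (terminal -1, X#6); searched .XX/.../.O. to 6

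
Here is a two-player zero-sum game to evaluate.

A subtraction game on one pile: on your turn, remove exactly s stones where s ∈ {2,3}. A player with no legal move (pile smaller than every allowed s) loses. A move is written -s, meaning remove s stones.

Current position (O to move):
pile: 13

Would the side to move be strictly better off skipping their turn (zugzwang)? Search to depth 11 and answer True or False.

[13] O move#1: -2:+1/11*, -3:+1/10
[11] X move#2: -2:-1/9*, -3:-1/8
[9] O move#3: -2:-1/7, -3:+1/6*
[6] X move#4: -2:-1/4*, -3:-1/3
[4] O move#5: -2:-1/2, -3:+1/1*
[1] end (terminal -1, X#6); searched 13 to 11
suppose O passes — search the same position with X to move:
pass> [13] X move#1: -2:+1/11*, -3:+1/10
pass> [11] O move#2: -2:-1/9*, -3:-1/8
pass> [9] X move#3: -2:-1/7, -3:+1/6*
pass> [6] O move#4: -2:-1/4*, -3:-1/3
pass> [4] X move#5: -2:-1/2, -3:+1/1*
pass> [1] end (terminal -1, O#6); searched 13 to 11
for O: play +1, pass -1

zugzwang(13, O) = False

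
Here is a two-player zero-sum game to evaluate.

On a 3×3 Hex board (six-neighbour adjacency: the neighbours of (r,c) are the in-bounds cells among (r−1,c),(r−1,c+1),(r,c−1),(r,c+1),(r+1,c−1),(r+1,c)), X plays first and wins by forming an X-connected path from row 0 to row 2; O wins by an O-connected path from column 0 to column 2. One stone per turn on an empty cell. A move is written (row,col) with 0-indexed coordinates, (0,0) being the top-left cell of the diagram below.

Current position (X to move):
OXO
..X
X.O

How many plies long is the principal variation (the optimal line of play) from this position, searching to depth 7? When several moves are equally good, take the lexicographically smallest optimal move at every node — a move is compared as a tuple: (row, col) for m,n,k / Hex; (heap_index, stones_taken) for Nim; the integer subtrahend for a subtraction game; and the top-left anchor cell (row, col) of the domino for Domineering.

PV length from [OXO/..X/X.O]: 1 ply

ply 1, X at OXO/..X/X.O | (1,0)=+1→OXO/X.X/X.O*; (1,1)=+1→OXO/.XX/X.O; (2,1)=+1→OXO/..X/XXO
ply 2: OXO/X.X/X.O is terminal -1 (O); from OXO/..X/X.O depth 7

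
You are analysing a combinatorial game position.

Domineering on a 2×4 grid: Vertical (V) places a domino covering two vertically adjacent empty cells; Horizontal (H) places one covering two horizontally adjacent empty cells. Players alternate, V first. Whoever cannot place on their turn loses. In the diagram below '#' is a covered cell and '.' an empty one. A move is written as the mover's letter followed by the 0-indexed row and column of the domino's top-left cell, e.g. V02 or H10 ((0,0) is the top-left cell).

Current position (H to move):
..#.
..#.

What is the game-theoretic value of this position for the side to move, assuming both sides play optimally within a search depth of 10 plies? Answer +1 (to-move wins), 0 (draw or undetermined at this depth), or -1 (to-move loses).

[..#./..#.] H move#1: H00:+1/###./..#.*, H10:+1/..#./###.
[###./..#.] V move#2: V03:-1/####/..##*
[####/..##] H move#3: H10:+1/####/####*
[####/####] end (terminal -1, V#4); searched ..#./..#. to 10

value(..#./..#., H) = +1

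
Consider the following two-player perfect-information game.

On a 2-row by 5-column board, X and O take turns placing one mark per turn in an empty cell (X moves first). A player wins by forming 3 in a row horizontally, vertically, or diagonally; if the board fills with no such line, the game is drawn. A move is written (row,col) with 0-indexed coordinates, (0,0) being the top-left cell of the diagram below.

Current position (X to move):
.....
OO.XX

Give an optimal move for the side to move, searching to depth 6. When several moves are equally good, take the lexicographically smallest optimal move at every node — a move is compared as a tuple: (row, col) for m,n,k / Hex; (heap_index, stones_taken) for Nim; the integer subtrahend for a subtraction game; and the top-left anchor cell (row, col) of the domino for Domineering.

[...../OO.XX] X move#1: (0,0):-1/X..../OO.XX, (0,1):-1/.X.../OO.XX, (0,2):-1/..X../OO.XX, (0,3):-1/...X./OO.XX, (0,4):-1/....X/OO.XX, (1,2):+1/...../OOXXX*
[...../OOXXX] end (terminal -1, O#2); searched ...../OO.XX to 6

X's best at [...../OO.XX]: (1,2)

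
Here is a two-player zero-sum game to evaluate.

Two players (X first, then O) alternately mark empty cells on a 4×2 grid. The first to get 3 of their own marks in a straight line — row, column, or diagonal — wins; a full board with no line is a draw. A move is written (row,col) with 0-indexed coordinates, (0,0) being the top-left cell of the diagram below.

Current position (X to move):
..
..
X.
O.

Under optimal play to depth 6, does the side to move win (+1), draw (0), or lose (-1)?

[../../X./O.] X move#1: (0,0):+0/X./../X./O.*, (0,1):+0/.X/../X./O., (1,0):+0/../X./X./O., (1,1):+0/../.X/X./O., (2,1):+0/../../XX/O., (3,1):+0/../../X./OX
[X./../X./O.] O move#2: (0,1):-1/XO/../X./O., (1,0):+0/X./O./X./O.*, (1,1):-1/X./.O/X./O., (2,1):-1/X./../XO/O., (3,1):-1/X./../X./OO
[X./O./X./O.] X move#3: (0,1):+0/XX/O./X./O.*, (1,1):+0/X./OX/X./O., (2,1):+0/X./O./XX/O., (3,1):+0/X./O./X./OX
[XX/O./X./O.] O move#4: (1,1):+0/XX/OO/X./O.*, (2,1):+0/XX/O./XO/O., (3,1):+0/XX/O./X./OO
[XX/OO/X./O.] X move#5: (2,1):+0/XX/OO/XX/O.*, (3,1):+0/XX/OO/X./OX
[XX/OO/XX/O.] O move#6: (3,1):+0/XX/OO/XX/OO*
[XX/OO/XX/OO] end (terminal +0, X#7); searched ../../X./O. to 6

value(../../X./O., X) = 0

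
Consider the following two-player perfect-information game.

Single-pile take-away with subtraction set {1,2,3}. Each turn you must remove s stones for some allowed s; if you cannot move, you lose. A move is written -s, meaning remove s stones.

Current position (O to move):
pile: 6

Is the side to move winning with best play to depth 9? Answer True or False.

O winning at [6]: True

[6] O move#1: -1:-1/5, -2:+1/4*, -3:-1/3
[4] X move#2: -1:-1/3*, -2:-1/2, -3:-1/1
[3] O move#3: -1:-1/2, -2:-1/1, -3:+1/0*
[0] end (terminal -1, X#4); searched 6 to 9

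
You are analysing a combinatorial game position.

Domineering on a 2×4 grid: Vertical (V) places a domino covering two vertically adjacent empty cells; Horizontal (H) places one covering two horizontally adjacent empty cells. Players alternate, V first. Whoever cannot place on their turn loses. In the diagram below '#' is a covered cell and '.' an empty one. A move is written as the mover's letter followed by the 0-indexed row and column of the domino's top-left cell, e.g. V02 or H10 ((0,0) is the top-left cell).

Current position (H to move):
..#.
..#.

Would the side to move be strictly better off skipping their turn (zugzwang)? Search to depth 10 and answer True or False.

p1 H@[..#./..#.]: H00[###./..#.]+1* H10[..#./###.]+1
p2 V@[###./..#.]: V03[####/..##]-1*
p3 H@[####/..##]: H10[####/####]+1*
p4 V@[####/####] terminal -1; root [..#./..#.] d10
if H skipped the turn, V would face:
~ p1 V@[..#./..#.]: V00[#.#./#.#.]+1* V01[.##./.##.]+1 V03[..##/..##]-1
~ p2 H@[#.#./#.#.] terminal -1; root [..#./..#.] d10
compare (H): move=+1 vs pass=-1

zugzwang(..#./..#., H) = False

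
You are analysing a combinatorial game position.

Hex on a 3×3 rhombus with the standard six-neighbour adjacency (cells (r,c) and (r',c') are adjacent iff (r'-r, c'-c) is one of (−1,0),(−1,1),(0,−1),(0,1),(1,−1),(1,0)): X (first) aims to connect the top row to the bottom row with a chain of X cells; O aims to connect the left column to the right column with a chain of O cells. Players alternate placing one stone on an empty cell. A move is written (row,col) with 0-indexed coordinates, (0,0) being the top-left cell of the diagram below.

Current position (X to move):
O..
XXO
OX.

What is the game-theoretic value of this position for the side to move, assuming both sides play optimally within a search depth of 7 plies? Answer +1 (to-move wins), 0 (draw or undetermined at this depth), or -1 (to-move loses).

ply 1, X at O../XXO/OX. | (0,1)=+1→OX./XXO/OX.*; (0,2)=+1→O.X/XXO/OX.; (2,2)=+1→O../XXO/OXX
ply 2: OX./XXO/OX. is terminal -1 (O); from O../XXO/OX. depth 7

value(O../XXO/OX., X) = +1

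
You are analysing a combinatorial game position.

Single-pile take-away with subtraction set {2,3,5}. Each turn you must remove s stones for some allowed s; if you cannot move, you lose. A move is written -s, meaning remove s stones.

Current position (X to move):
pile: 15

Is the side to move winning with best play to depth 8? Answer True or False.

X winning at [15]: False

ply 1, X at 15 | -2=-1→13*; -3=-1→12; -5=-1→10
ply 2, O at 13 | -2=-1→11; -3=-1→10; -5=+1→8*
ply 3, X at 8 | -2=-1→6*; -3=-1→5; -5=-1→3
ply 4, O at 6 | -2=-1→4; -3=-1→3; -5=+1→1*
ply 5: 1 is terminal -1 (X); from 15 depth 8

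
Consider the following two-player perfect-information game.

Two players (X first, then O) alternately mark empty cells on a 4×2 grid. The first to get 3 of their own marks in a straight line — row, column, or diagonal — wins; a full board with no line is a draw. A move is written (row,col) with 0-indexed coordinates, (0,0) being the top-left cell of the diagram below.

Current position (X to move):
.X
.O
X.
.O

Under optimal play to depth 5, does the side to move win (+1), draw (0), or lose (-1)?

p1 X@[.X/.O/X./.O]: (0,0)[XX/.O/X./.O]-1 (1,0)[.X/XO/X./.O]-1 (2,1)[.X/.O/XX/.O]+0* (3,0)[.X/.O/X./XO]-1
p2 O@[.X/.O/XX/.O]: (0,0)[OX/.O/XX/.O]+0* (1,0)[.X/OO/XX/.O]+0 (3,0)[.X/.O/XX/OO]+0
p3 X@[OX/.O/XX/.O]: (1,0)[OX/XO/XX/.O]+0* (3,0)[OX/.O/XX/XO]+0
p4 O@[OX/XO/XX/.O]: (3,0)[OX/XO/XX/OO]+0*
p5 X@[OX/XO/XX/OO] terminal +0; root [.X/.O/X./.O] d5

value(.X/.O/X./.O, X) = 0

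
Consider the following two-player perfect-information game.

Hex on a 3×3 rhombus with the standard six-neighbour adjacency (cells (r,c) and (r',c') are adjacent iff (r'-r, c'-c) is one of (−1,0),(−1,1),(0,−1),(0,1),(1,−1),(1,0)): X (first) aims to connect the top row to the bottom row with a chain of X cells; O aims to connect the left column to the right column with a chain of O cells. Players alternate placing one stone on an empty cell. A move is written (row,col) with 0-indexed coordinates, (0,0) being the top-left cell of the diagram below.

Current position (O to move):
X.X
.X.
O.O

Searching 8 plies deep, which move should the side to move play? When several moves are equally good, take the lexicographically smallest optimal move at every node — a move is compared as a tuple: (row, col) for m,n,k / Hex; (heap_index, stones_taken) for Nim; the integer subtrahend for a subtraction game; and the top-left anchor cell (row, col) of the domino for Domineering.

p1 O@[X.X/.X./O.O]: (0,1)[XOX/.X./O.O]-1 (1,0)[X.X/OX./O.O]-1 (1,2)[X.X/.XO/O.O]-1 (2,1)[X.X/.X./OOO]+1*
p2 X@[X.X/.X./OOO] terminal -1; root [X.X/.X./O.O] d8

O's best at [X.X/.X./O.O]: (2,1)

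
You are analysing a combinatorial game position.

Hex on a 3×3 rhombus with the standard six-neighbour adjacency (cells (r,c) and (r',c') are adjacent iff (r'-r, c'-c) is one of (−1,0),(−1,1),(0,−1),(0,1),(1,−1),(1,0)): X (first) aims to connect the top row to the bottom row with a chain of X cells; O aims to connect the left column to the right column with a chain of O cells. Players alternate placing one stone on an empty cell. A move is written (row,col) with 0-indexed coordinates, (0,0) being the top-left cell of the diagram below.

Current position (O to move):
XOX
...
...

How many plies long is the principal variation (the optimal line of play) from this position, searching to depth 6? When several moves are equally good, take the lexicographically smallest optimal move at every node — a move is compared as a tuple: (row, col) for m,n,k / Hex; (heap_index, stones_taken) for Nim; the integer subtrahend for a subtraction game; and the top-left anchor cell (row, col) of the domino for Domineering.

[XOX/.../...] O move#1: (1,0):-1/XOX/O../...*, (1,1):-1/XOX/.O./..., (1,2):-1/XOX/..O/..., (2,0):-1/XOX/.../O.., (2,1):-1/XOX/.../.O., (2,2):-1/XOX/.../..O
[XOX/O../...] X move#2: (1,1):+1/XOX/OX./...*, (1,2):+1/XOX/O.X/..., (2,0):+1/XOX/O../X.., (2,1):+1/XOX/O../.X., (2,2):+1/XOX/O../..X
[XOX/OX./...] O move#3: (1,2):-1/XOX/OXO/...*, (2,0):-1/XOX/OX./O.., (2,1):-1/XOX/OX./.O., (2,2):-1/XOX/OX./..O
[XOX/OXO/...] X move#4: (2,0):+1/XOX/OXO/X..*, (2,1):+1/XOX/OXO/.X., (2,2):+1/XOX/OXO/..X
[XOX/OXO/X..] end (terminal -1, O#5); searched XOX/.../... to 6

PV length from [XOX/.../...]: 4 plies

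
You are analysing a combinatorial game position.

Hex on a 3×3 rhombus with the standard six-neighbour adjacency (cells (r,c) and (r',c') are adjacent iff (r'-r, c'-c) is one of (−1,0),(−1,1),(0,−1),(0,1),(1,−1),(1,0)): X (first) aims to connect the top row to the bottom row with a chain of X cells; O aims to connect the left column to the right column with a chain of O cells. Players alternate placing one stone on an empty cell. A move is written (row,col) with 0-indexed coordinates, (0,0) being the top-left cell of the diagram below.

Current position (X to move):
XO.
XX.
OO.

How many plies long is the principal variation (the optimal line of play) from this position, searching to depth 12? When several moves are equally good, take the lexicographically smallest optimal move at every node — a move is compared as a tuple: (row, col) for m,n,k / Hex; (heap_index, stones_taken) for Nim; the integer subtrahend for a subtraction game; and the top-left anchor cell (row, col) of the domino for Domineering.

PV length from [XO./XX./OO.]: 2 plies

ply 1, X at XO./XX./OO. | (0,2)=-1→XOX/XX./OO.*; (1,2)=-1→XO./XXX/OO.; (2,2)=-1→XO./XX./OOX
ply 2, O at XOX/XX./OO. | (1,2)=+1→XOX/XXO/OO.*; (2,2)=+1→XOX/XX./OOO
ply 3: XOX/XXO/OO. is terminal -1 (X); from XO./XX./OO. depth 12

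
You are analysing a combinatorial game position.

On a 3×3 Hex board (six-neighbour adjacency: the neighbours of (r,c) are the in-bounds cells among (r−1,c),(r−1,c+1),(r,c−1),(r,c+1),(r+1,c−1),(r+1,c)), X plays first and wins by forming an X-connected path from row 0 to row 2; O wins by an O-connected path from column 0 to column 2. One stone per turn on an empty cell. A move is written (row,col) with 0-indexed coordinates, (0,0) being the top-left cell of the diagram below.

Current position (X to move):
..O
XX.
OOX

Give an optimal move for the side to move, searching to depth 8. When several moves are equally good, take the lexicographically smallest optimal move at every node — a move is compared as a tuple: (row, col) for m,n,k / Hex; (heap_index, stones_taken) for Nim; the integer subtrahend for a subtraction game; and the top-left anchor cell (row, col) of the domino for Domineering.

X's best at [..O/XX./OOX]: (1,2)

ply 1, X at ..O/XX./OOX | (0,0)=-1→X.O/XX./OOX; (0,1)=-1→.XO/XX./OOX; (1,2)=+1→..O/XXX/OOX*
ply 2, O at ..O/XXX/OOX | (0,0)=-1→O.O/XXX/OOX*; (0,1)=-1→.OO/XXX/OOX
ply 3, X at O.O/XXX/OOX | (0,1)=+1→OXO/XXX/OOX*
ply 4: OXO/XXX/OOX is terminal -1 (O); from ..O/XX./OOX depth 8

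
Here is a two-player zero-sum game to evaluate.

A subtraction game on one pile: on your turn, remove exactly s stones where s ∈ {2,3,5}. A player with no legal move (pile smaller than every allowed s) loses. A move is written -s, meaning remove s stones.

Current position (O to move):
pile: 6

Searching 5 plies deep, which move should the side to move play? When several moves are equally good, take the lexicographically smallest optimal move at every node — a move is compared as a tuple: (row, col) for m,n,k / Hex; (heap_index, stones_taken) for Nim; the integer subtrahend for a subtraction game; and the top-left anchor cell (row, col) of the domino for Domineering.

O's best at [6]: -5

ply 1, O at 6 | -2=-1→4; -3=-1→3; -5=+1→1*
ply 2: 1 is terminal -1 (X); from 6 depth 5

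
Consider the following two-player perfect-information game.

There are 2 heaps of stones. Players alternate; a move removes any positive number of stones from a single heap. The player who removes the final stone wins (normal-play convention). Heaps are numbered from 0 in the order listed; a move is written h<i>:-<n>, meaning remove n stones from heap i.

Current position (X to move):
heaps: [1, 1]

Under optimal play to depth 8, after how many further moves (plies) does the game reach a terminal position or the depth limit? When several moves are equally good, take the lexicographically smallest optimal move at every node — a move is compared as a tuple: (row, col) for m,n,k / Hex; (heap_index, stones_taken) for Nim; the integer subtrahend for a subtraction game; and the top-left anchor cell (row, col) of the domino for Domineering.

p1 X@[(1,1)]: h0:-1[(0,1)]-1* h1:-1[(1,0)]-1
p2 O@[(0,1)]: h1:-1[(0,0)]+1*
p3 X@[(0,0)] terminal -1; root [(1,1)] d8

PV length from [(1,1)]: 2 plies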